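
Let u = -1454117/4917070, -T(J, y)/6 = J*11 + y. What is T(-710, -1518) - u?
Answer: 275200027877/4917070 ≈ 55968.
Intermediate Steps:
T(J, y) = -66*J - 6*y (T(J, y) = -6*(J*11 + y) = -6*(11*J + y) = -6*(y + 11*J) = -66*J - 6*y)
u = -1454117/4917070 (u = -1454117*1/4917070 = -1454117/4917070 ≈ -0.29573)
T(-710, -1518) - u = (-66*(-710) - 6*(-1518)) - 1*(-1454117/4917070) = (46860 + 9108) + 1454117/4917070 = 55968 + 1454117/4917070 = 275200027877/4917070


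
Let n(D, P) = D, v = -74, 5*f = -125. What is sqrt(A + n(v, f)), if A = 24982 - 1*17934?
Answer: sqrt(6974) ≈ 83.510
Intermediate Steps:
f = -25 (f = (1/5)*(-125) = -25)
A = 7048 (A = 24982 - 17934 = 7048)
sqrt(A + n(v, f)) = sqrt(7048 - 74) = sqrt(6974)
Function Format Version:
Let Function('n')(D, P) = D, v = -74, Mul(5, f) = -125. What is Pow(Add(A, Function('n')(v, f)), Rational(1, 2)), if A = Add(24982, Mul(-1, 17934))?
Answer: Pow(6974, Rational(1, 2)) ≈ 83.510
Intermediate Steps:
f = -25 (f = Mul(Rational(1, 5), -125) = -25)
A = 7048 (A = Add(24982, -17934) = 7048)
Pow(Add(A, Function('n')(v, f)), Rational(1, 2)) = Pow(Add(7048, -74), Rational(1, 2)) = Pow(6974, Rational(1, 2))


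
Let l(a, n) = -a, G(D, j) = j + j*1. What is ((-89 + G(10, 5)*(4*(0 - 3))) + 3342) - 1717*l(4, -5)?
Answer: 10001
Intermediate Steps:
G(D, j) = 2*j (G(D, j) = j + j = 2*j)
((-89 + G(10, 5)*(4*(0 - 3))) + 3342) - 1717*l(4, -5) = ((-89 + (2*5)*(4*(0 - 3))) + 3342) - (-1717)*4 = ((-89 + 10*(4*(-3))) + 3342) - 1717*(-4) = ((-89 + 10*(-12)) + 3342) + 6868 = ((-89 - 120) + 3342) + 6868 = (-209 + 3342) + 6868 = 3133 + 6868 = 10001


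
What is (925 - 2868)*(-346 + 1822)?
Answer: -2867868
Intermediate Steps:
(925 - 2868)*(-346 + 1822) = -1943*1476 = -2867868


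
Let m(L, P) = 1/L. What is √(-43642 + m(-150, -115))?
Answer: I*√39277806/30 ≈ 208.91*I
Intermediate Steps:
√(-43642 + m(-150, -115)) = √(-43642 + 1/(-150)) = √(-43642 - 1/150) = √(-6546301/150) = I*√39277806/30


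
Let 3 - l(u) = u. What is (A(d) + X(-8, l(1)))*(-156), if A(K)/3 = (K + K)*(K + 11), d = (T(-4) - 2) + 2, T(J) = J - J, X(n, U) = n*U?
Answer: 2496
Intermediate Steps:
l(u) = 3 - u
X(n, U) = U*n
T(J) = 0
d = 0 (d = (0 - 2) + 2 = -2 + 2 = 0)
A(K) = 6*K*(11 + K) (A(K) = 3*((K + K)*(K + 11)) = 3*((2*K)*(11 + K)) = 3*(2*K*(11 + K)) = 6*K*(11 + K))
(A(d) + X(-8, l(1)))*(-156) = (6*0*(11 + 0) + (3 - 1*1)*(-8))*(-156) = (6*0*11 + (3 - 1)*(-8))*(-156) = (0 + 2*(-8))*(-156) = (0 - 16)*(-156) = -16*(-156) = 2496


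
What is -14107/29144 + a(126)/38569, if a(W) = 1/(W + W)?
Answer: -34277844343/70815460968 ≈ -0.48404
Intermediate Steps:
a(W) = 1/(2*W)
-14107/29144 + a(126)/38569 = -14107/29144 + ((1/2)/126)/38569 = -14107*1/29144 + ((1/2)*(1/126))*(1/38569) = -14107/29144 + (1/252)*(1/38569) = -14107/29144 + 1/9719388 = -34277844343/70815460968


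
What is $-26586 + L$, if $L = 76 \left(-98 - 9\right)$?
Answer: $-34718$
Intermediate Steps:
$L = -8132$ ($L = 76 \left(-98 + \left(-24 + 15\right)\right) = 76 \left(-98 - 9\right) = 76 \left(-107\right) = -8132$)
$-26586 + L = -26586 - 8132 = -34718$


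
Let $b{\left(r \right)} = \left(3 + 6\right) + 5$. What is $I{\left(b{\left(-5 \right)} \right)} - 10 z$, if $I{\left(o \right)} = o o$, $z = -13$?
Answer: $326$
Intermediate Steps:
$b{\left(r \right)} = 14$ ($b{\left(r \right)} = 9 + 5 = 14$)
$I{\left(o \right)} = o^{2}$
$I{\left(b{\left(-5 \right)} \right)} - 10 z = 14^{2} - -130 = 196 + 130 = 326$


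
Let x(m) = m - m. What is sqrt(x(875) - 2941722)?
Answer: 3*I*sqrt(326858) ≈ 1715.1*I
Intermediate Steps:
x(m) = 0
sqrt(x(875) - 2941722) = sqrt(0 - 2941722) = sqrt(-2941722) = 3*I*sqrt(326858)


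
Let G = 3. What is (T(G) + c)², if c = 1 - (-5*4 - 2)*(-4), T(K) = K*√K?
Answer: 7596 - 522*√3 ≈ 6691.9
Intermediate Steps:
T(K) = K^(3/2)
c = -87 (c = 1 - (-20 - 2)*(-4) = 1 - (-22)*(-4) = 1 - 1*88 = 1 - 88 = -87)
(T(G) + c)² = (3^(3/2) - 87)² = (3*√3 - 87)² = (-87 + 3*√3)²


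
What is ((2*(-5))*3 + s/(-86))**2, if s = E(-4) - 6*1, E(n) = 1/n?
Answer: 105987025/118336 ≈ 895.64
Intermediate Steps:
s = -25/4 (s = 1/(-4) - 6*1 = -1/4 - 6 = -25/4 ≈ -6.2500)
((2*(-5))*3 + s/(-86))**2 = ((2*(-5))*3 - 25/4/(-86))**2 = (-10*3 - 25/4*(-1/86))**2 = (-30 + 25/344)**2 = (-10295/344)**2 = 105987025/118336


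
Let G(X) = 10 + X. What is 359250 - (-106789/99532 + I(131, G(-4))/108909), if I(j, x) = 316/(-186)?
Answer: 362165872559790749/1008113544684 ≈ 3.5925e+5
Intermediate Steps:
I(j, x) = -158/93 (I(j, x) = 316*(-1/186) = -158/93)
359250 - (-106789/99532 + I(131, G(-4))/108909) = 359250 - (-106789/99532 - 158/93/108909) = 359250 - (-106789*1/99532 - 158/93*1/108909) = 359250 - (-106789/99532 - 158/10128537) = 359250 - 1*(-1081632063749/1008113544684) = 359250 + 1081632063749/1008113544684 = 362165872559790749/1008113544684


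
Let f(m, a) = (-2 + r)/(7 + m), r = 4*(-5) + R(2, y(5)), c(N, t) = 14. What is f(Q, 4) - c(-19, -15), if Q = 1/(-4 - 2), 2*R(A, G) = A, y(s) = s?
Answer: -700/41 ≈ -17.073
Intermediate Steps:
R(A, G) = A/2
r = -19 (r = 4*(-5) + (½)*2 = -20 + 1 = -19)
Q = -⅙ (Q = 1/(-6) = -⅙ ≈ -0.16667)
f(m, a) = -21/(7 + m) (f(m, a) = (-2 - 19)/(7 + m) = -21/(7 + m))
f(Q, 4) - c(-19, -15) = -21/(7 - ⅙) - 1*14 = -21/41/6 - 14 = -21*6/41 - 14 = -126/41 - 14 = -700/41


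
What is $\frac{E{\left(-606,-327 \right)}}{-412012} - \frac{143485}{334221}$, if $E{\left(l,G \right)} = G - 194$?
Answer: $- \frac{58943412679}{137703062652} \approx -0.42805$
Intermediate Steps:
$E{\left(l,G \right)} = -194 + G$ ($E{\left(l,G \right)} = G - 194 = -194 + G$)
$\frac{E{\left(-606,-327 \right)}}{-412012} - \frac{143485}{334221} = \frac{-194 - 327}{-412012} - \frac{143485}{334221} = \left(-521\right) \left(- \frac{1}{412012}\right) - \frac{143485}{334221} = \frac{521}{412012} - \frac{143485}{334221} = - \frac{58943412679}{137703062652}$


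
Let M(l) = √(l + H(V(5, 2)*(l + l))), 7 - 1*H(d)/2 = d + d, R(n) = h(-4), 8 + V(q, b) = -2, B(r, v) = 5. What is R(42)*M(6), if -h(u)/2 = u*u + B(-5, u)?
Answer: -420*√5 ≈ -939.15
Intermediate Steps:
h(u) = -10 - 2*u² (h(u) = -2*(u*u + 5) = -2*(u² + 5) = -2*(5 + u²) = -10 - 2*u²)
V(q, b) = -10 (V(q, b) = -8 - 2 = -10)
R(n) = -42 (R(n) = -10 - 2*(-4)² = -10 - 2*16 = -10 - 32 = -42)
H(d) = 14 - 4*d (H(d) = 14 - 2*(d + d) = 14 - 4*d)
M(l) = √(14 + 81*l) (M(l) = √(l + (14 - (-40)*(l + l))) = √(l + (14 - (-40)*2*l)) = √(l + (14 - (-80)*l)) = √(l + (14 + 80*l)) = √(14 + 81*l))
R(42)*M(6) = -42*√(14 + 81*6) = -42*√(14 + 486) = -420*√5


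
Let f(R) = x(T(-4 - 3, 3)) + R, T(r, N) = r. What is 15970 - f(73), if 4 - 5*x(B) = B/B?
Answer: 79482/5 ≈ 15896.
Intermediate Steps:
x(B) = ⅗ (x(B) = ⅘ - B/(5*B) = ⅘ - ⅕*1 = ⅘ - ⅕ = ⅗)
f(R) = ⅗ + R
15970 - f(73) = 15970 - (⅗ + 73) = 15970 - 1*368/5 = 15970 - 368/5 = 79482/5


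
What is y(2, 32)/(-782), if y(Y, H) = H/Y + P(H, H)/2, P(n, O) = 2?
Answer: -1/46 ≈ -0.021739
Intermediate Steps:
y(Y, H) = 1 + H/Y (y(Y, H) = H/Y + 2/2 = H/Y + 2*(1/2) = H/Y + 1 = 1 + H/Y)
y(2, 32)/(-782) = ((32 + 2)/2)/(-782) = ((1/2)*34)*(-1/782) = 17*(-1/782) = -1/46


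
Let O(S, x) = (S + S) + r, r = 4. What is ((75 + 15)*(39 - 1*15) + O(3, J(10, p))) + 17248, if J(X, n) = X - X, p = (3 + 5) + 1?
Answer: 19418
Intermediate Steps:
p = 9 (p = 8 + 1 = 9)
J(X, n) = 0
O(S, x) = 4 + 2*S (O(S, x) = (S + S) + 4 = 2*S + 4 = 4 + 2*S)
((75 + 15)*(39 - 1*15) + O(3, J(10, p))) + 17248 = ((75 + 15)*(39 - 1*15) + (4 + 2*3)) + 17248 = (90*(39 - 15) + (4 + 6)) + 17248 = (90*24 + 10) + 17248 = (2160 + 10) + 17248 = 2170 + 17248 = 19418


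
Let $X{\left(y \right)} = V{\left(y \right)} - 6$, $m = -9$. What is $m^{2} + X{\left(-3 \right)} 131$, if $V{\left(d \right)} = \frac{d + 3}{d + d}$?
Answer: $-705$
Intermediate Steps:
$V{\left(d \right)} = \frac{3 + d}{2 d}$
$X{\left(y \right)} = -6 + \frac{3 + y}{2 y}$ ($X{\left(y \right)} = \frac{3 + y}{2 y} - 6 = -6 + \frac{3 + y}{2 y}$)
$m^{2} + X{\left(-3 \right)} 131 = \left(-9\right)^{2} + \frac{3 - -33}{2 \left(-3\right)} 131 = 81 + \frac{1}{2} \left(- \frac{1}{3}\right) \left(3 + 33\right) 131 = 81 + \frac{1}{2} \left(- \frac{1}{3}\right) 36 \cdot 131 = 81 - 786 = -705$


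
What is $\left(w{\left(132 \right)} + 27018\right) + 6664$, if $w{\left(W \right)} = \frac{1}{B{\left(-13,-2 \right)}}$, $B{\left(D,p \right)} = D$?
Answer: $\frac{437865}{13} \approx 33682.0$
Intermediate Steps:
$w{\left(W \right)} = - \frac{1}{13}$ ($w{\left(W \right)} = \frac{1}{-13} = - \frac{1}{13}$)
$\left(w{\left(132 \right)} + 27018\right) + 6664 = \left(- \frac{1}{13} + 27018\right) + 6664 = \frac{351233}{13} + 6664 = \frac{437865}{13}$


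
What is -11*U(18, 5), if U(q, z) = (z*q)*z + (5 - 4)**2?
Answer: -4961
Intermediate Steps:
U(q, z) = 1 + q*z**2 (U(q, z) = (q*z)*z + 1**2 = q*z**2 + 1 = 1 + q*z**2)
-11*U(18, 5) = -11*(1 + 18*5**2) = -11*(1 + 18*25) = -11*(1 + 450) = -11*451 = -4961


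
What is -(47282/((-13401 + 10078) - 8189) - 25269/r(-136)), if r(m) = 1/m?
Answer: -19780953863/5756 ≈ -3.4366e+6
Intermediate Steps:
-(47282/((-13401 + 10078) - 8189) - 25269/r(-136)) = -(47282/((-13401 + 10078) - 8189) - 25269/(1/(-136))) = -(47282/(-3323 - 8189) - 25269/(-1/136)) = -(47282/(-11512) - 25269*(-136)) = -(47282*(-1/11512) + 3436584) = -(-23641/5756 + 3436584) = -1*19780953863/5756 = -19780953863/5756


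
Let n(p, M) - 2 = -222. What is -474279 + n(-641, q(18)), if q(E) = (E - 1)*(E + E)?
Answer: -474499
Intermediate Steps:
q(E) = 2*E*(-1 + E) (q(E) = (-1 + E)*(2*E) = 2*E*(-1 + E))
n(p, M) = -220 (n(p, M) = 2 - 222 = -220)
-474279 + n(-641, q(18)) = -474279 - 220 = -474499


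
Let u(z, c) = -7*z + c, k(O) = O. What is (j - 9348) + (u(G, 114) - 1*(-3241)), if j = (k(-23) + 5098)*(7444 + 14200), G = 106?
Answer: 109836565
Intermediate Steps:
u(z, c) = c - 7*z
j = 109843300 (j = (-23 + 5098)*(7444 + 14200) = 5075*21644 = 109843300)
(j - 9348) + (u(G, 114) - 1*(-3241)) = (109843300 - 9348) + ((114 - 7*106) - 1*(-3241)) = 109833952 + ((114 - 742) + 3241) = 109833952 + (-628 + 3241) = 109833952 + 2613 = 109836565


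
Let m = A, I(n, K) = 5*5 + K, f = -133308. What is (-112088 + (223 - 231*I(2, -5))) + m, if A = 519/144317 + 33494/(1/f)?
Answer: -644394835407410/144317 ≈ -4.4651e+9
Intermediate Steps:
I(n, K) = 25 + K
A = -644378024641665/144317 (A = 519/144317 + 33494/(1/(-133308)) = 519*(1/144317) + 33494/(-1/133308) = 519/144317 + 33494*(-133308) = 519/144317 - 4465018152 = -644378024641665/144317 ≈ -4.4650e+9)
m = -644378024641665/144317 ≈ -4.4650e+9
(-112088 + (223 - 231*I(2, -5))) + m = (-112088 + (223 - 231*(25 - 5))) - 644378024641665/144317 = (-112088 + (223 - 231*20)) - 644378024641665/144317 = (-112088 + (223 - 4620)) - 644378024641665/144317 = (-112088 - 4397) - 644378024641665/144317 = -116485 - 644378024641665/144317 = -644394835407410/144317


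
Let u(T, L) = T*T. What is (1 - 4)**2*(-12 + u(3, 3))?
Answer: -27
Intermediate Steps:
u(T, L) = T**2
(1 - 4)**2*(-12 + u(3, 3)) = (1 - 4)**2*(-12 + 3**2) = (-3)**2*(-12 + 9) = 9*(-3) = -27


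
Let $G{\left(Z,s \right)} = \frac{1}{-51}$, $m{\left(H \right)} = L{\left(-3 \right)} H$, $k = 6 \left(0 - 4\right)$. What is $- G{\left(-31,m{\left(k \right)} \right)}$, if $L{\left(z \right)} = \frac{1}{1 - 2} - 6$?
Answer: $\frac{1}{51} \approx 0.019608$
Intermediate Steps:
$L{\left(z \right)} = -7$ ($L{\left(z \right)} = \frac{1}{-1} - 6 = -1 - 6 = -7$)
$k = -24$ ($k = 6 \left(-4\right) = -24$)
$m{\left(H \right)} = - 7 H$
$G{\left(Z,s \right)} = - \frac{1}{51}$
$- G{\left(-31,m{\left(k \right)} \right)} = \left(-1\right) \left(- \frac{1}{51}\right) = \frac{1}{51}$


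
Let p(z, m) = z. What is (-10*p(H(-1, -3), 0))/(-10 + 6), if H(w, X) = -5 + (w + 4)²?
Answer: 10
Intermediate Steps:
H(w, X) = -5 + (4 + w)²
(-10*p(H(-1, -3), 0))/(-10 + 6) = (-10*(-5 + (4 - 1)²))/(-10 + 6) = -10*(-5 + 3²)/(-4) = -10*(-5 + 9)*(-¼) = -10*4*(-¼) = -40*(-¼) = 10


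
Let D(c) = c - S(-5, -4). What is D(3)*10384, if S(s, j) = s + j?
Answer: 124608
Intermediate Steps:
S(s, j) = j + s
D(c) = 9 + c (D(c) = c - (-4 - 5) = c - 1*(-9) = c + 9 = 9 + c)
D(3)*10384 = (9 + 3)*10384 = 12*10384 = 124608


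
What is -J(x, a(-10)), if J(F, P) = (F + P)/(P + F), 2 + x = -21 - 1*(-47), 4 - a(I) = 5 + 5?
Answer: -1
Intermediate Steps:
a(I) = -6 (a(I) = 4 - (5 + 5) = 4 - 1*10 = 4 - 10 = -6)
x = 24 (x = -2 + (-21 - 1*(-47)) = -2 + (-21 + 47) = -2 + 26 = 24)
J(F, P) = 1 (J(F, P) = (F + P)/(F + P) = 1)
-J(x, a(-10)) = -1*1 = -1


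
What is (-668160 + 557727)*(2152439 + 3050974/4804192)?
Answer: -570979098893504223/2402096 ≈ -2.3770e+11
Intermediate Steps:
(-668160 + 557727)*(2152439 + 3050974/4804192) = -110433*(2152439 + 3050974*(1/4804192)) = -110433*(2152439 + 1525487/2402096) = -110433*5170366637631/2402096 = -570979098893504223/2402096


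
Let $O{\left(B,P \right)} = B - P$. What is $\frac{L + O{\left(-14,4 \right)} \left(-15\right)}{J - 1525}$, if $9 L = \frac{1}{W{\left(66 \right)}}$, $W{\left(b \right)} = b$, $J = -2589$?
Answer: $- \frac{160381}{2443716} \approx -0.06563$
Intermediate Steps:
$L = \frac{1}{594}$ ($L = \frac{1}{9 \cdot 66} = \frac{1}{9} \cdot \frac{1}{66} = \frac{1}{594} \approx 0.0016835$)
$\frac{L + O{\left(-14,4 \right)} \left(-15\right)}{J - 1525} = \frac{\frac{1}{594} + \left(-14 - 4\right) \left(-15\right)}{-2589 - 1525} = \frac{\frac{1}{594} + \left(-14 - 4\right) \left(-15\right)}{-4114} = \left(\frac{1}{594} - -270\right) \left(- \frac{1}{4114}\right) = \left(\frac{1}{594} + 270\right) \left(- \frac{1}{4114}\right) = \frac{160381}{594} \left(- \frac{1}{4114}\right) = - \frac{160381}{2443716}$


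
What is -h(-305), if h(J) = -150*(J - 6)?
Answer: -46650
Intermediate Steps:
h(J) = 900 - 150*J (h(J) = -150*(-6 + J) = 900 - 150*J)
-h(-305) = -(900 - 150*(-305)) = -(900 + 45750) = -1*46650 = -46650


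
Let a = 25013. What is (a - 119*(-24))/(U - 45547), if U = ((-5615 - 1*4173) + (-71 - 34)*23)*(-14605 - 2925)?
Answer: 27869/213873043 ≈ 0.00013031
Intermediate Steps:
U = 213918590 (U = ((-5615 - 4173) - 105*23)*(-17530) = (-9788 - 2415)*(-17530) = -12203*(-17530) = 213918590)
(a - 119*(-24))/(U - 45547) = (25013 - 119*(-24))/(213918590 - 45547) = (25013 + 2856)/213873043 = 27869*(1/213873043) = 27869/213873043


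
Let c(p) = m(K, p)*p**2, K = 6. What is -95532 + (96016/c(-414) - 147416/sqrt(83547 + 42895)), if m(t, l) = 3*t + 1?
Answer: -77775538688/814131 - 73708*sqrt(126442)/63221 ≈ -95947.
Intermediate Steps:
m(t, l) = 1 + 3*t
c(p) = 19*p**2 (c(p) = (1 + 3*6)*p**2 = (1 + 18)*p**2 = 19*p**2)
-95532 + (96016/c(-414) - 147416/sqrt(83547 + 42895)) = -95532 + (96016/((19*(-414)**2)) - 147416/sqrt(83547 + 42895)) = -95532 + (96016/((19*171396)) - 147416*sqrt(126442)/126442) = -95532 + (96016/3256524 - 73708*sqrt(126442)/63221) = -95532 + (96016*(1/3256524) - 73708*sqrt(126442)/63221) = -95532 + (24004/814131 - 73708*sqrt(126442)/63221) = -77775538688/814131 - 73708*sqrt(126442)/63221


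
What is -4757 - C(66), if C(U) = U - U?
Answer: -4757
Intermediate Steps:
C(U) = 0
-4757 - C(66) = -4757 - 1*0 = -4757 + 0 = -4757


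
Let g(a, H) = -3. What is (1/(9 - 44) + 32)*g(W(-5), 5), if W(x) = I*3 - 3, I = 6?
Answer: -3357/35 ≈ -95.914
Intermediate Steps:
W(x) = 15 (W(x) = 6*3 - 3 = 18 - 3 = 15)
(1/(9 - 44) + 32)*g(W(-5), 5) = (1/(9 - 44) + 32)*(-3) = (1/(-35) + 32)*(-3) = (-1/35 + 32)*(-3) = (1119/35)*(-3) = -3357/35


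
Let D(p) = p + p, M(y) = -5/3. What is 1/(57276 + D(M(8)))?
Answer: 3/171818 ≈ 1.7460e-5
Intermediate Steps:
M(y) = -5/3 (M(y) = -5*1/3 = -5/3)
D(p) = 2*p
1/(57276 + D(M(8))) = 1/(57276 + 2*(-5/3)) = 1/(57276 - 10/3) = 1/(171818/3) = 3/171818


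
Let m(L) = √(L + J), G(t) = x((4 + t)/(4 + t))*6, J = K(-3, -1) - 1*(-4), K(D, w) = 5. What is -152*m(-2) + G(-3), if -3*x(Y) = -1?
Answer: 2 - 152*√7 ≈ -400.15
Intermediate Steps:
x(Y) = ⅓ (x(Y) = -⅓*(-1) = ⅓)
J = 9 (J = 5 - 1*(-4) = 5 + 4 = 9)
G(t) = 2 (G(t) = (⅓)*6 = 2)
m(L) = √(9 + L) (m(L) = √(L + 9) = √(9 + L))
-152*m(-2) + G(-3) = -152*√(9 - 2) + 2 = -152*√7 + 2 = 2 - 152*√7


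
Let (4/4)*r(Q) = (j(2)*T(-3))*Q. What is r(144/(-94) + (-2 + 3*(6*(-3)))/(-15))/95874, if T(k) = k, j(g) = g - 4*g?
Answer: 1552/3755065 ≈ 0.00041331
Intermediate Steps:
j(g) = -3*g
r(Q) = 18*Q (r(Q) = (-3*2*(-3))*Q = (-6*(-3))*Q = 18*Q)
r(144/(-94) + (-2 + 3*(6*(-3)))/(-15))/95874 = (18*(144/(-94) + (-2 + 3*(6*(-3)))/(-15)))/95874 = (18*(144*(-1/94) + (-2 + 3*(-18))*(-1/15)))*(1/95874) = (18*(-72/47 + (-2 - 54)*(-1/15)))*(1/95874) = (18*(-72/47 - 56*(-1/15)))*(1/95874) = (18*(-72/47 + 56/15))*(1/95874) = (18*(1552/705))*(1/95874) = (9312/235)*(1/95874) = 1552/3755065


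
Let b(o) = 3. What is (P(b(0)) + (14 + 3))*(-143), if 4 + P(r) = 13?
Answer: -3718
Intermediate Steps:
P(r) = 9 (P(r) = -4 + 13 = 9)
(P(b(0)) + (14 + 3))*(-143) = (9 + (14 + 3))*(-143) = (9 + 17)*(-143) = 26*(-143) = -3718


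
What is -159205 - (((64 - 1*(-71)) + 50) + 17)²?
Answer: -200009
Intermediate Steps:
-159205 - (((64 - 1*(-71)) + 50) + 17)² = -159205 - (((64 + 71) + 50) + 17)² = -159205 - ((135 + 50) + 17)² = -159205 - (185 + 17)² = -159205 - 1*202² = -159205 - 1*40804 = -159205 - 40804 = -200009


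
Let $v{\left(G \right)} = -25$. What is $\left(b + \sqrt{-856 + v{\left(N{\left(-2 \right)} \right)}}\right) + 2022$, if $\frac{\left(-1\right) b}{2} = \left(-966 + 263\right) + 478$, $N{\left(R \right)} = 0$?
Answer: $2472 + i \sqrt{881} \approx 2472.0 + 29.682 i$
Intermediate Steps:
$b = 450$ ($b = - 2 \left(\left(-966 + 263\right) + 478\right) = - 2 \left(-703 + 478\right) = \left(-2\right) \left(-225\right) = 450$)
$\left(b + \sqrt{-856 + v{\left(N{\left(-2 \right)} \right)}}\right) + 2022 = \left(450 + \sqrt{-856 - 25}\right) + 2022 = \left(450 + \sqrt{-881}\right) + 2022 = \left(450 + i \sqrt{881}\right) + 2022 = 2472 + i \sqrt{881}$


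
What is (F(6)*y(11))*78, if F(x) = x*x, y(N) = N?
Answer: 30888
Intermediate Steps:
F(x) = x²
(F(6)*y(11))*78 = (6²*11)*78 = (36*11)*78 = 396*78 = 30888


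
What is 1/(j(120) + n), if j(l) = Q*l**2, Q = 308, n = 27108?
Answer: 1/4462308 ≈ 2.2410e-7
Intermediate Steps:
j(l) = 308*l**2
1/(j(120) + n) = 1/(308*120**2 + 27108) = 1/(308*14400 + 27108) = 1/(4435200 + 27108) = 1/4462308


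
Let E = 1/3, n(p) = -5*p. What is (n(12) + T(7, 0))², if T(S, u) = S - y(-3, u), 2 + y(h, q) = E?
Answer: 23716/9 ≈ 2635.1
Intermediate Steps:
E = ⅓ ≈ 0.33333
y(h, q) = -5/3 (y(h, q) = -2 + ⅓ = -5/3)
T(S, u) = 5/3 + S (T(S, u) = S - 1*(-5/3) = S + 5/3 = 5/3 + S)
(n(12) + T(7, 0))² = (-5*12 + (5/3 + 7))² = (-60 + 26/3)² = (-154/3)² = 23716/9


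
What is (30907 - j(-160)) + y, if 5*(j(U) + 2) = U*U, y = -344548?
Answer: -318759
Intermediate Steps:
j(U) = -2 + U**2/5 (j(U) = -2 + (U*U)/5 = -2 + U**2/5)
(30907 - j(-160)) + y = (30907 - (-2 + (1/5)*(-160)**2)) - 344548 = (30907 - (-2 + (1/5)*25600)) - 344548 = (30907 - (-2 + 5120)) - 344548 = (30907 - 1*5118) - 344548 = (30907 - 5118) - 344548 = 25789 - 344548 = -318759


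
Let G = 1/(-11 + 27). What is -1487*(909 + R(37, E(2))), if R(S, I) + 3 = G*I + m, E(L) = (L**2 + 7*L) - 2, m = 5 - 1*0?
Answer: -1356144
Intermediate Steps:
m = 5 (m = 5 + 0 = 5)
G = 1/16 ≈ 0.062500
E(L) = -2 + L**2 + 7*L
R(S, I) = 2 + I/16 (R(S, I) = -3 + (I/16 + 5) = -3 + (5 + I/16) = 2 + I/16)
-1487*(909 + R(37, E(2))) = -1487*(909 + (2 + (-2 + 2**2 + 7*2)/16)) = -1487*(909 + (2 + (-2 + 4 + 14)/16)) = -1487*(909 + (2 + (1/16)*16)) = -1487*(909 + (2 + 1)) = -1487*(909 + 3) = -1487*912 = -1356144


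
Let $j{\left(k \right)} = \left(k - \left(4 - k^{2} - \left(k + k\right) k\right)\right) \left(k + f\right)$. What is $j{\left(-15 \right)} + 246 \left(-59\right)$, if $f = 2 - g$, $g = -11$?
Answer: $-15826$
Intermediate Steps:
$f = 13$ ($f = 2 - -11 = 2 + 11 = 13$)
$j{\left(k \right)} = \left(13 + k\right) \left(-4 + k + 3 k^{2}\right)$ ($j{\left(k \right)} = \left(k - \left(4 - k^{2} - \left(k + k\right) k\right)\right) \left(k + 13\right) = \left(k - \left(4 - k^{2} - 2 k k\right)\right) \left(13 + k\right) = \left(k + \left(\left(k^{2} + 2 k^{2}\right) - 4\right)\right) \left(13 + k\right) = \left(k + \left(3 k^{2} - 4\right)\right) \left(13 + k\right) = \left(k + \left(-4 + 3 k^{2}\right)\right) \left(13 + k\right) = \left(-4 + k + 3 k^{2}\right) \left(13 + k\right) = \left(13 + k\right) \left(-4 + k + 3 k^{2}\right)$)
$j{\left(-15 \right)} + 246 \left(-59\right) = \left(-52 + 3 \left(-15\right)^{3} + 9 \left(-15\right) + 40 \left(-15\right)^{2}\right) + 246 \left(-59\right) = \left(-52 + 3 \left(-3375\right) - 135 + 40 \cdot 225\right) - 14514 = \left(-52 - 10125 - 135 + 9000\right) - 14514 = -1312 - 14514 = -15826$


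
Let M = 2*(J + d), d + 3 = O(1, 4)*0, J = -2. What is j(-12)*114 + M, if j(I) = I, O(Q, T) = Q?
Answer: -1378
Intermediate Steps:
d = -3 (d = -3 + 1*0 = -3 + 0 = -3)
M = -10 (M = 2*(-2 - 3) = 2*(-5) = -10)
j(-12)*114 + M = -12*114 - 10 = -1368 - 10 = -1378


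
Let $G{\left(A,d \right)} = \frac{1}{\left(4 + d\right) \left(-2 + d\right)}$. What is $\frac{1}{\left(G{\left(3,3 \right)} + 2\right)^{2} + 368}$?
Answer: $\frac{49}{18257} \approx 0.0026839$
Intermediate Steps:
$G{\left(A,d \right)} = \frac{1}{\left(-2 + d\right) \left(4 + d\right)}$
$\frac{1}{\left(G{\left(3,3 \right)} + 2\right)^{2} + 368} = \frac{1}{\left(\frac{1}{-8 + 3^{2} + 2 \cdot 3} + 2\right)^{2} + 368} = \frac{1}{\left(\frac{1}{-8 + 9 + 6} + 2\right)^{2} + 368} = \frac{1}{\left(\frac{1}{7} + 2\right)^{2} + 368} = \frac{1}{\left(\frac{15}{7}\right)^{2} + 368} = \frac{1}{\frac{225}{49} + 368} = \frac{1}{\frac{18257}{49}} = \frac{49}{18257}$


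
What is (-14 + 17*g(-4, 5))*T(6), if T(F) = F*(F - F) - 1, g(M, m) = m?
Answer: -71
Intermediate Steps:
T(F) = -1 (T(F) = F*0 - 1 = 0 - 1 = -1)
(-14 + 17*g(-4, 5))*T(6) = (-14 + 17*5)*(-1) = (-14 + 85)*(-1) = 71*(-1) = -71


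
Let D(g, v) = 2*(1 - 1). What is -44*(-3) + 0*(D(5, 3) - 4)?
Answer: 132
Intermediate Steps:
D(g, v) = 0 (D(g, v) = 2*0 = 0)
-44*(-3) + 0*(D(5, 3) - 4) = -44*(-3) + 0*(0 - 4) = 132 + 0*(-4) = 132 + 0 = 132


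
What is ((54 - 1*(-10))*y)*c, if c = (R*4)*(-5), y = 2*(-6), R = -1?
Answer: -15360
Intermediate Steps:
y = -12
c = 20 (c = -1*4*(-5) = -4*(-5) = 20)
((54 - 1*(-10))*y)*c = ((54 - 1*(-10))*(-12))*20 = ((54 + 10)*(-12))*20 = (64*(-12))*20 = -768*20 = -15360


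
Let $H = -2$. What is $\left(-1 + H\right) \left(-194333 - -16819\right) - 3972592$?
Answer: $-3440050$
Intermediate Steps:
$\left(-1 + H\right) \left(-194333 - -16819\right) - 3972592 = \left(-1 - 2\right) \left(-194333 - -16819\right) - 3972592 = - 3 \left(-194333 + 16819\right) - 3972592 = \left(-3\right) \left(-177514\right) - 3972592 = 532542 - 3972592 = -3440050$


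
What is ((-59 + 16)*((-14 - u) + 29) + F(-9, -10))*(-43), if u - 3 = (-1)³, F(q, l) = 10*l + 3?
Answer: 28208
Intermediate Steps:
F(q, l) = 3 + 10*l
u = 2 (u = 3 + (-1)³ = 3 - 1 = 2)
((-59 + 16)*((-14 - u) + 29) + F(-9, -10))*(-43) = ((-59 + 16)*((-14 - 1*2) + 29) + (3 + 10*(-10)))*(-43) = (-43*((-14 - 2) + 29) + (3 - 100))*(-43) = (-43*(-16 + 29) - 97)*(-43) = (-43*13 - 97)*(-43) = (-559 - 97)*(-43) = -656*(-43) = 28208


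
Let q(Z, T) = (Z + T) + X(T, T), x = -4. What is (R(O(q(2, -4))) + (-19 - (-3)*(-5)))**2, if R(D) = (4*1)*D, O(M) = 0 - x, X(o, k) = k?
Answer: 324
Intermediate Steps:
q(Z, T) = Z + 2*T (q(Z, T) = (Z + T) + T = (T + Z) + T = Z + 2*T)
O(M) = 4 (O(M) = 0 - 1*(-4) = 0 + 4 = 4)
R(D) = 4*D
(R(O(q(2, -4))) + (-19 - (-3)*(-5)))**2 = (4*4 + (-19 - (-3)*(-5)))**2 = (16 + (-19 - 1*15))**2 = (16 + (-19 - 15))**2 = (16 - 34)**2 = (-18)**2 = 324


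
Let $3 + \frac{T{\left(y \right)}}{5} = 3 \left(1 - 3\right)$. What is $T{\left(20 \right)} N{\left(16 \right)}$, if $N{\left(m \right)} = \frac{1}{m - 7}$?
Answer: $-5$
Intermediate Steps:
$T{\left(y \right)} = -45$ ($T{\left(y \right)} = -15 + 5 \cdot 3 \left(1 - 3\right) = -15 + 5 \cdot 3 \left(-2\right) = -15 + 5 \left(-6\right) = -15 - 30 = -45$)
$N{\left(m \right)} = \frac{1}{-7 + m}$
$T{\left(20 \right)} N{\left(16 \right)} = - \frac{45}{-7 + 16} = - \frac{45}{9} = \left(-45\right) \frac{1}{9} = -5$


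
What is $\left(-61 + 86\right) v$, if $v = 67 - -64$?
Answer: $3275$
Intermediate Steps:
$v = 131$ ($v = 67 + 64 = 131$)
$\left(-61 + 86\right) v = \left(-61 + 86\right) 131 = 25 \cdot 131 = 3275$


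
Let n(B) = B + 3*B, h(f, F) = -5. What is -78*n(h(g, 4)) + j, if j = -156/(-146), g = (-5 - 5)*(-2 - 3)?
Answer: 113958/73 ≈ 1561.1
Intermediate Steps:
g = 50 (g = -10*(-5) = 50)
j = 78/73 (j = -156*(-1/146) = 78/73 ≈ 1.0685)
n(B) = 4*B
-78*n(h(g, 4)) + j = -312*(-5) + 78/73 = -78*(-20) + 78/73 = 1560 + 78/73 = 113958/73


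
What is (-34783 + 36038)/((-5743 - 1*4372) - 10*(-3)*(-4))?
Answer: -251/2047 ≈ -0.12262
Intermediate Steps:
(-34783 + 36038)/((-5743 - 1*4372) - 10*(-3)*(-4)) = 1255/((-5743 - 4372) + 30*(-4)) = 1255/(-10115 - 120) = 1255/(-10235) = 1255*(-1/10235) = -251/2047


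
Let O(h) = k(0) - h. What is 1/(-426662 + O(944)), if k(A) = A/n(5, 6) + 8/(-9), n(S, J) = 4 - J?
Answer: -9/3848462 ≈ -2.3386e-6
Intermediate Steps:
k(A) = -8/9 - A/2 (k(A) = A/(4 - 1*6) + 8/(-9) = A/(4 - 6) + 8*(-1/9) = A/(-2) - 8/9 = A*(-1/2) - 8/9 = -A/2 - 8/9 = -8/9 - A/2)
O(h) = -8/9 - h (O(h) = (-8/9 - 1/2*0) - h = (-8/9 + 0) - h = -8/9 - h)
1/(-426662 + O(944)) = 1/(-426662 + (-8/9 - 1*944)) = 1/(-426662 + (-8/9 - 944)) = 1/(-426662 - 8504/9) = 1/(-3848462/9) = -9/3848462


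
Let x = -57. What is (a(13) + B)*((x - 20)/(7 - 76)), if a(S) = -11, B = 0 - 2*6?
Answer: -77/3 ≈ -25.667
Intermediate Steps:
B = -12 (B = 0 - 12 = -12)
(a(13) + B)*((x - 20)/(7 - 76)) = (-11 - 12)*((-57 - 20)/(7 - 76)) = -(-1771)/(-69) = -(-1771)*(-1)/69 = -23*77/69 = -77/3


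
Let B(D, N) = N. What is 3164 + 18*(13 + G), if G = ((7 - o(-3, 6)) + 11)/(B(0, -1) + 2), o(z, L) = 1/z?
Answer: 3728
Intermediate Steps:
G = 55/3 (G = ((7 - 1/(-3)) + 11)/(-1 + 2) = ((7 - 1*(-⅓)) + 11)/1 = ((7 + ⅓) + 11)*1 = (22/3 + 11)*1 = (55/3)*1 = 55/3 ≈ 18.333)
3164 + 18*(13 + G) = 3164 + 18*(13 + 55/3) = 3164 + 18*(94/3) = 3164 + 564 = 3728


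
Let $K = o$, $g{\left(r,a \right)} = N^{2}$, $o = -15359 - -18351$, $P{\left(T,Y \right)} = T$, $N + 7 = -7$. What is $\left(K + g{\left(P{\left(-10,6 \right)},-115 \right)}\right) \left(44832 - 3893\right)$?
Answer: $130513532$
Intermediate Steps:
$N = -14$ ($N = -7 - 7 = -14$)
$o = 2992$ ($o = -15359 + 18351 = 2992$)
$g{\left(r,a \right)} = 196$ ($g{\left(r,a \right)} = \left(-14\right)^{2} = 196$)
$K = 2992$
$\left(K + g{\left(P{\left(-10,6 \right)},-115 \right)}\right) \left(44832 - 3893\right) = \left(2992 + 196\right) \left(44832 - 3893\right) = 3188 \cdot 40939 = 130513532$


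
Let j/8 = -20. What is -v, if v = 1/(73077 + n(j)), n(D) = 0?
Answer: -1/73077 ≈ -1.3684e-5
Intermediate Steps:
j = -160 (j = 8*(-20) = -160)
v = 1/73077 (v = 1/(73077 + 0) = 1/73077 ≈ 1.3684e-5)
-v = -1*1/73077 = -1/73077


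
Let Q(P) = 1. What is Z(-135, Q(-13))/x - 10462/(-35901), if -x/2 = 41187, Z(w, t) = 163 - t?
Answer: 142663471/492884829 ≈ 0.28945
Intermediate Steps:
x = -82374 (x = -2*41187 = -82374)
Z(-135, Q(-13))/x - 10462/(-35901) = (163 - 1*1)/(-82374) - 10462/(-35901) = (163 - 1)*(-1/82374) - 10462*(-1/35901) = 162*(-1/82374) + 10462/35901 = -27/13729 + 10462/35901 = 142663471/492884829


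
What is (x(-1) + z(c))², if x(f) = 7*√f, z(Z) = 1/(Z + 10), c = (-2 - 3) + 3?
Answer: -3135/64 + 7*I/4 ≈ -48.984 + 1.75*I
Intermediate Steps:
c = -2 (c = -5 + 3 = -2)
z(Z) = 1/(10 + Z)
(x(-1) + z(c))² = (7*√(-1) + 1/(10 - 2))² = (7*I + 1/8)² = (7*I + ⅛)² = (⅛ + 7*I)²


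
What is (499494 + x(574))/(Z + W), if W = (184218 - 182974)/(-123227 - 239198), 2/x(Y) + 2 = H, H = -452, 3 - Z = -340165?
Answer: 41093608277225/27985782657412 ≈ 1.4684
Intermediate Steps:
Z = 340168 (Z = 3 - 1*(-340165) = 3 + 340165 = 340168)
x(Y) = -1/227 (x(Y) = 2/(-2 - 452) = 2/(-454) = 2*(-1/454) = -1/227)
W = -1244/362425 (W = 1244/(-362425) = 1244*(-1/362425) = -1244/362425 ≈ -0.0034324)
(499494 + x(574))/(Z + W) = (499494 - 1/227)/(340168 - 1244/362425) = 113385137/(227*(123285386156/362425)) = (113385137/227)*(362425/123285386156) = 41093608277225/27985782657412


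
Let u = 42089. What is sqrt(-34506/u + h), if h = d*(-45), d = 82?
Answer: 6*I*sqrt(181617444209)/42089 ≈ 60.752*I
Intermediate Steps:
h = -3690 (h = 82*(-45) = -3690)
sqrt(-34506/u + h) = sqrt(-34506/42089 - 3690) = sqrt(-155342916/42089) = 6*I*sqrt(181617444209)/42089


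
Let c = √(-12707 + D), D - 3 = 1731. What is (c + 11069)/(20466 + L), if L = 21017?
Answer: 11069/41483 + I*√10973/41483 ≈ 0.26683 + 0.0025252*I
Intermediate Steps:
D = 1734 (D = 3 + 1731 = 1734)
c = I*√10973 (c = √(-12707 + 1734) = √(-10973) = I*√10973 ≈ 104.75*I)
(c + 11069)/(20466 + L) = (I*√10973 + 11069)/(20466 + 21017) = (11069 + I*√10973)/41483 = (11069 + I*√10973)*(1/41483) = 11069/41483 + I*√10973/41483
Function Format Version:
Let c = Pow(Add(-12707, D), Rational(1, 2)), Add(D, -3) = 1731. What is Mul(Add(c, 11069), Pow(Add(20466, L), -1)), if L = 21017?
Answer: Add(Rational(11069, 41483), Mul(Rational(1, 41483), I, Pow(10973, Rational(1, 2)))) ≈ Add(0.26683, Mul(0.0025252, I))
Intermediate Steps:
D = 1734 (D = Add(3, 1731) = 1734)
c = Mul(I, Pow(10973, Rational(1, 2))) (c = Pow(Add(-12707, 1734), Rational(1, 2)) = Pow(-10973, Rational(1, 2)) = Mul(I, Pow(10973, Rational(1, 2))) ≈ Mul(104.75, I))
Mul(Add(c, 11069), Pow(Add(20466, L), -1)) = Mul(Add(Mul(I, Pow(10973, Rational(1, 2))), 11069), Pow(Add(20466, 21017), -1)) = Mul(Add(11069, Mul(I, Pow(10973, Rational(1, 2)))), Pow(41483, -1)) = Mul(Add(11069, Mul(I, Pow(10973, Rational(1, 2)))), Rational(1, 41483)) = Add(Rational(11069, 41483), Mul(Rational(1, 41483), I, Pow(10973, Rational(1, 2))))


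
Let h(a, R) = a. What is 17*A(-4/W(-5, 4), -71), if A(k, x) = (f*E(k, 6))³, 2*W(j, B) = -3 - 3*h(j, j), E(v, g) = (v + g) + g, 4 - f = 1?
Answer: 668168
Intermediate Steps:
f = 3 (f = 4 - 1*1 = 4 - 1 = 3)
E(v, g) = v + 2*g (E(v, g) = (g + v) + g = v + 2*g)
W(j, B) = -3/2 - 3*j/2 (W(j, B) = (-3 - 3*j)/2 = -3/2 - 3*j/2)
A(k, x) = (36 + 3*k)³ (A(k, x) = (3*(k + 2*6))³ = (3*(k + 12))³ = (3*(12 + k))³ = (36 + 3*k)³)
17*A(-4/W(-5, 4), -71) = 17*(27*(12 - 4/(-3/2 - 3/2*(-5)))³) = 17*(27*(12 - 4/(-3/2 + 15/2))³) = 17*(27*(12 - 4/6)³) = 17*(27*(12 - 4*⅙)³) = 17*(27*(12 - ⅔)³) = 17*(27*(34/3)³) = 17*(27*(39304/27)) = 17*39304 = 668168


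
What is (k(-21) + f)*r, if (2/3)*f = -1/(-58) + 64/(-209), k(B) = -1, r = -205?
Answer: 7124365/24244 ≈ 293.86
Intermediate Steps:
f = -10509/24244 (f = 3*(-1/(-58) + 64/(-209))/2 = 3*(-1*(-1/58) + 64*(-1/209))/2 = 3*(1/58 - 64/209)/2 = (3/2)*(-3503/12122) = -10509/24244 ≈ -0.43347)
(k(-21) + f)*r = (-1 - 10509/24244)*(-205) = -34753/24244*(-205) = 7124365/24244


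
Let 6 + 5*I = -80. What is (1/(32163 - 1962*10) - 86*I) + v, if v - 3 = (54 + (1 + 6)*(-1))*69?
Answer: 296340923/62715 ≈ 4725.2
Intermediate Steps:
I = -86/5 (I = -6/5 + (⅕)*(-80) = -6/5 - 16 = -86/5 ≈ -17.200)
v = 3246 (v = 3 + (54 + (1 + 6)*(-1))*69 = 3 + (54 + 7*(-1))*69 = 3 + (54 - 7)*69 = 3 + 47*69 = 3 + 3243 = 3246)
(1/(32163 - 1962*10) - 86*I) + v = (1/(32163 - 1962*10) - 86*(-86/5)) + 3246 = (1/(32163 - 19620) + 7396/5) + 3246 = (1/12543 + 7396/5) + 3246 = 92768033/62715 + 3246 = 296340923/62715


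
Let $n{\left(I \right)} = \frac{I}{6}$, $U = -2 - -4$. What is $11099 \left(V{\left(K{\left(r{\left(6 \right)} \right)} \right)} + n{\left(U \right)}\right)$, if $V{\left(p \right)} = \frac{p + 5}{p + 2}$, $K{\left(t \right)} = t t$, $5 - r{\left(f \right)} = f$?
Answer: $\frac{77693}{3} \approx 25898.0$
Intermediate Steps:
$r{\left(f \right)} = 5 - f$
$K{\left(t \right)} = t^{2}$
$U = 2$ ($U = -2 + 4 = 2$)
$n{\left(I \right)} = \frac{I}{6}$ ($n{\left(I \right)} = I \frac{1}{6} = \frac{I}{6}$)
$V{\left(p \right)} = \frac{5 + p}{2 + p}$
$11099 \left(V{\left(K{\left(r{\left(6 \right)} \right)} \right)} + n{\left(U \right)}\right) = 11099 \left(\frac{5 + \left(5 - 6\right)^{2}}{2 + \left(5 - 6\right)^{2}} + \frac{1}{6} \cdot 2\right) = 11099 \left(\frac{5 + \left(5 - 6\right)^{2}}{2 + \left(5 - 6\right)^{2}} + \frac{1}{3}\right) = 11099 \left(\frac{5 + \left(-1\right)^{2}}{2 + \left(-1\right)^{2}} + \frac{1}{3}\right) = 11099 \left(\frac{5 + 1}{2 + 1} + \frac{1}{3}\right) = 11099 \left(\frac{1}{3} \cdot 6 + \frac{1}{3}\right) = 11099 \left(2 + \frac{1}{3}\right) = 11099 \cdot \frac{7}{3} = \frac{77693}{3}$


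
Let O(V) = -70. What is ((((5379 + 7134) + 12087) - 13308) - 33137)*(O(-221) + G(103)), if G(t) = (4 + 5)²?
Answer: -240295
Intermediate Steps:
G(t) = 81 (G(t) = 9² = 81)
((((5379 + 7134) + 12087) - 13308) - 33137)*(O(-221) + G(103)) = ((((5379 + 7134) + 12087) - 13308) - 33137)*(-70 + 81) = (((12513 + 12087) - 13308) - 33137)*11 = ((24600 - 13308) - 33137)*11 = (11292 - 33137)*11 = -21845*11 = -240295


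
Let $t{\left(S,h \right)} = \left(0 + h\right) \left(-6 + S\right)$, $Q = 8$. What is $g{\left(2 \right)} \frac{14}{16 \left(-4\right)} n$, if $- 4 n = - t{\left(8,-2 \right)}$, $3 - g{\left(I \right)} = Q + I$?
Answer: $- \frac{49}{32} \approx -1.5313$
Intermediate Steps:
$t{\left(S,h \right)} = h \left(-6 + S\right)$
$g{\left(I \right)} = -5 - I$ ($g{\left(I \right)} = 3 - \left(8 + I\right) = -5 - I$)
$n = -1$ ($n = - \frac{\left(-1\right) \left(- 2 \left(-6 + 8\right)\right)}{4} = - \frac{\left(-1\right) \left(\left(-2\right) 2\right)}{4} = - \frac{\left(-1\right) \left(-4\right)}{4} = \left(- \frac{1}{4}\right) 4 = -1$)
$g{\left(2 \right)} \frac{14}{16 \left(-4\right)} n = \left(-5 - 2\right) \frac{14}{16 \left(-4\right)} \left(-1\right) = \left(-5 - 2\right) \frac{14}{-64} \left(-1\right) = - 7 \cdot 14 \left(- \frac{1}{64}\right) \left(-1\right) = \left(-7\right) \left(- \frac{7}{32}\right) \left(-1\right) = \frac{49}{32} \left(-1\right) = - \frac{49}{32}$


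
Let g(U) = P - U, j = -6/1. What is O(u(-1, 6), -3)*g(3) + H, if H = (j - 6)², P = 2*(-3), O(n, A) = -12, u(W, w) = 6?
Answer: 252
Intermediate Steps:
j = -6 (j = -6*1 = -6)
P = -6
g(U) = -6 - U
H = 144 (H = (-6 - 6)² = (-12)² = 144)
O(u(-1, 6), -3)*g(3) + H = -12*(-6 - 1*3) + 144 = -12*(-6 - 3) + 144 = -12*(-9) + 144 = 108 + 144 = 252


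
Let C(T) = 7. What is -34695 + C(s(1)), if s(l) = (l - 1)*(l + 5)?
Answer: -34688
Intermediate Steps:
s(l) = (-1 + l)*(5 + l)
-34695 + C(s(1)) = -34695 + 7 = -34688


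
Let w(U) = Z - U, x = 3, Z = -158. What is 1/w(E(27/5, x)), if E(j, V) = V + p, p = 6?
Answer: -1/167 ≈ -0.0059880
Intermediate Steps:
E(j, V) = 6 + V (E(j, V) = V + 6 = 6 + V)
w(U) = -158 - U
1/w(E(27/5, x)) = 1/(-158 - (6 + 3)) = 1/(-158 - 1*9) = 1/(-158 - 9) = 1/(-167) = -1/167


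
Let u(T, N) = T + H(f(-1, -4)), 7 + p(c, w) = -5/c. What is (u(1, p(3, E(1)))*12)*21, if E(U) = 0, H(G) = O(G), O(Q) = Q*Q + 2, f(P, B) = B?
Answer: 4788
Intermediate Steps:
O(Q) = 2 + Q² (O(Q) = Q² + 2 = 2 + Q²)
H(G) = 2 + G²
p(c, w) = -7 - 5/c
u(T, N) = 18 + T (u(T, N) = T + (2 + (-4)²) = T + (2 + 16) = T + 18 = 18 + T)
(u(1, p(3, E(1)))*12)*21 = ((18 + 1)*12)*21 = (19*12)*21 = 228*21 = 4788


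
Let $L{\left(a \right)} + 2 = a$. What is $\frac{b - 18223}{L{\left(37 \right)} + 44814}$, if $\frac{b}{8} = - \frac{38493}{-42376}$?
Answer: $- \frac{96488738}{237565153} \approx -0.40616$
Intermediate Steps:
$L{\left(a \right)} = -2 + a$
$b = \frac{38493}{5297}$ ($b = 8 \left(- \frac{38493}{-42376}\right) = 8 \left(\left(-38493\right) \left(- \frac{1}{42376}\right)\right) = 8 \cdot \frac{38493}{42376} = \frac{38493}{5297} \approx 7.2669$)
$\frac{b - 18223}{L{\left(37 \right)} + 44814} = \frac{\frac{38493}{5297} - 18223}{\left(-2 + 37\right) + 44814} = - \frac{96488738}{5297 \left(35 + 44814\right)} = - \frac{96488738}{5297 \cdot 44849} = \left(- \frac{96488738}{5297}\right) \frac{1}{44849} = - \frac{96488738}{237565153}$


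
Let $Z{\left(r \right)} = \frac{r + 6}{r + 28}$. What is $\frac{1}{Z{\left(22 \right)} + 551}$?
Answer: $\frac{25}{13789} \approx 0.001813$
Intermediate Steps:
$Z{\left(r \right)} = \frac{6 + r}{28 + r}$
$\frac{1}{Z{\left(22 \right)} + 551} = \frac{1}{\frac{6 + 22}{28 + 22} + 551} = \frac{1}{\frac{1}{50} \cdot 28 + 551} = \frac{1}{\frac{14}{25} + 551} = \frac{1}{\frac{13789}{25}} = \frac{25}{13789}$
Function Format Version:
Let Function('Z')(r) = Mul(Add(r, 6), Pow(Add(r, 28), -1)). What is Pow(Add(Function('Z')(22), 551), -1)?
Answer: Rational(25, 13789) ≈ 0.0018130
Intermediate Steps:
Function('Z')(r) = Mul(Pow(Add(28, r), -1), Add(6, r)) (Function('Z')(r) = Mul(Add(6, r), Pow(Add(28, r), -1)) = Mul(Pow(Add(28, r), -1), Add(6, r)))
Pow(Add(Function('Z')(22), 551), -1) = Pow(Add(Mul(Pow(Add(28, 22), -1), Add(6, 22)), 551), -1) = Pow(Add(Mul(Pow(50, -1), 28), 551), -1) = Pow(Add(Mul(Rational(1, 50), 28), 551), -1) = Pow(Add(Rational(14, 25), 551), -1) = Pow(Rational(13789, 25), -1) = Rational(25, 13789)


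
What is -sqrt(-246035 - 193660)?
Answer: -3*I*sqrt(48855) ≈ -663.09*I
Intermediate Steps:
-sqrt(-246035 - 193660) = -sqrt(-439695) = -3*I*sqrt(48855)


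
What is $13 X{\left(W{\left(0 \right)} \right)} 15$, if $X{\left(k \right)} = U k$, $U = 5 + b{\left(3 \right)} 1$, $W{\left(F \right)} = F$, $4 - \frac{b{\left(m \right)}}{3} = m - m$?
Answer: $0$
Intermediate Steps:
$b{\left(m \right)} = 12$ ($b{\left(m \right)} = 12 - 3 \left(m - m\right) = 12 - 0 = 12 + 0 = 12$)
$U = 17$ ($U = 5 + 12 \cdot 1 = 5 + 12 = 17$)
$X{\left(k \right)} = 17 k$
$13 X{\left(W{\left(0 \right)} \right)} 15 = 13 \cdot 17 \cdot 0 \cdot 15 = 13 \cdot 0 \cdot 15 = 0 \cdot 15 = 0$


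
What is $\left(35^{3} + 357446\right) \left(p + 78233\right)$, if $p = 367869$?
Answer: $178583998742$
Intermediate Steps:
$\left(35^{3} + 357446\right) \left(p + 78233\right) = \left(35^{3} + 357446\right) \left(367869 + 78233\right) = \left(42875 + 357446\right) 446102 = 400321 \cdot 446102 = 178583998742$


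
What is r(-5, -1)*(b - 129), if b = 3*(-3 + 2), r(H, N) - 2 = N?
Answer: -132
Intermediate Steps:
r(H, N) = 2 + N
b = -3 (b = 3*(-1) = -3)
r(-5, -1)*(b - 129) = (2 - 1)*(-3 - 129) = 1*(-132) = -132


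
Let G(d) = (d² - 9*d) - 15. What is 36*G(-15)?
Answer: 12420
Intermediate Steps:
G(d) = -15 + d² - 9*d
36*G(-15) = 36*(-15 + (-15)² - 9*(-15)) = 36*(-15 + 225 + 135) = 36*345 = 12420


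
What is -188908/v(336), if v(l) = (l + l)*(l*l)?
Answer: -47227/18966528 ≈ -0.0024900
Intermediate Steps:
v(l) = 2*l**3 (v(l) = (2*l)*l**2 = 2*l**3)
-188908/v(336) = -188908/(2*336**3) = -188908/(2*37933056) = -188908/75866112 = -188908*1/75866112 = -47227/18966528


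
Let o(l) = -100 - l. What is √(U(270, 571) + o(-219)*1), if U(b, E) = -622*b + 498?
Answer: I*√167323 ≈ 409.05*I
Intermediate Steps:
U(b, E) = 498 - 622*b
√(U(270, 571) + o(-219)*1) = √((498 - 622*270) + (-100 - 1*(-219))*1) = √((498 - 167940) + (-100 + 219)*1) = √(-167442 + 119*1) = √(-167442 + 119) = √(-167323) = I*√167323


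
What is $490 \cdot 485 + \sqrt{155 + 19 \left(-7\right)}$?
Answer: $237650 + \sqrt{22} \approx 2.3765 \cdot 10^{5}$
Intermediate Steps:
$490 \cdot 485 + \sqrt{155 + 19 \left(-7\right)} = 237650 + \sqrt{155 - 133} = 237650 + \sqrt{22}$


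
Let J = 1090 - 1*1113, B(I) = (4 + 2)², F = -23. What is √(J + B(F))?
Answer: √13 ≈ 3.6056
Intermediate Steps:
B(I) = 36 (B(I) = 6² = 36)
J = -23 (J = 1090 - 1113 = -23)
√(J + B(F)) = √(-23 + 36) = √13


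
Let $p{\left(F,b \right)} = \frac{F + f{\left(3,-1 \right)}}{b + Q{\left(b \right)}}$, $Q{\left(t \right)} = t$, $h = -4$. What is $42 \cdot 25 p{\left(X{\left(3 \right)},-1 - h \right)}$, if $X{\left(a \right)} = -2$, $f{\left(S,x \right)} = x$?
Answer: $-525$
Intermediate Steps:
$p{\left(F,b \right)} = \frac{-1 + F}{2 b}$ ($p{\left(F,b \right)} = \frac{F - 1}{b + b} = \frac{-1 + F}{2 b}$)
$42 \cdot 25 p{\left(X{\left(3 \right)},-1 - h \right)} = 42 \cdot 25 \frac{-1 - 2}{2 \left(-1 - -4\right)} = 1050 \cdot \frac{1}{2} \frac{1}{-1 + 4} \left(-3\right) = 1050 \cdot \frac{1}{2} \cdot \frac{1}{3} \left(-3\right) = 1050 \left(- \frac{1}{2}\right) = -525$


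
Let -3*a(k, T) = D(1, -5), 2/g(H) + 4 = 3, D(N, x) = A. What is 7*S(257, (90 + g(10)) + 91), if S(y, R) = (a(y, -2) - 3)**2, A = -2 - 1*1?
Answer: 28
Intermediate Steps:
A = -3 (A = -2 - 1 = -3)
D(N, x) = -3
g(H) = -2 (g(H) = 2/(-4 + 3) = 2/(-1) = 2*(-1) = -2)
a(k, T) = 1 (a(k, T) = -1/3*(-3) = 1)
S(y, R) = 4 (S(y, R) = (1 - 3)**2 = (-2)**2 = 4)
7*S(257, (90 + g(10)) + 91) = 7*4 = 28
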